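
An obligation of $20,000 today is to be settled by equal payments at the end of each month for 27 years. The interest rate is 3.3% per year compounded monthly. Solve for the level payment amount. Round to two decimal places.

$93.34

Level ordinary annuity; solve PV = PMT × [(1 − (1+r)^−n)/r] for PMT.
Periodic rate r = 0.033/12 per month; n is counted in months.
With n = 324: PMT = 20,000 / ([(1 − (1+r)^−n)/r]) = $93.34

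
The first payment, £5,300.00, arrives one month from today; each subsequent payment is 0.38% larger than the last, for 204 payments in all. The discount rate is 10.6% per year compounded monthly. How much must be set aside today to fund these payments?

£673,416.31

Periodic rate r = 0.106/12 per month; n is counted in months.
Growing ordinary annuity: PV = PMT₁ × [1 − ((1+g)/(1+r))^n] / (r − g) = 5,300 × [1 − ((1+0.0038)/(1+r))^204] / (r − 0.0038) = £673,416.31.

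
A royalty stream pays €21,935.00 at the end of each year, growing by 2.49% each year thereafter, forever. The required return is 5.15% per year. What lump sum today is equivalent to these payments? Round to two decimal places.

€824,624.06

Periodic rate r = 0.0515 per year.
Growing perpetuity (Gordon): PV = PMT₁ / (r − g) = 21,935 / (r − 0.0249) = €824,624.06.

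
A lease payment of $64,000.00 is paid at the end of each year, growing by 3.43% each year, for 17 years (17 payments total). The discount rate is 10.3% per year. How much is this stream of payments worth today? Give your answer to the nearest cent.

$619,388.37

Periodic rate r = 0.103 per year.
Growing ordinary annuity: PV = PMT₁ × [1 − ((1+g)/(1+r))^n] / (r − g) = 64,000 × [1 − ((1+0.0343)/(1+r))^17] / (r − 0.0343) = $619,388.37.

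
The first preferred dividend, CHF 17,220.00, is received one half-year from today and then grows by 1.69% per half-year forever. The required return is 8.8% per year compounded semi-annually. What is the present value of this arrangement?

CHF 635,424.35

Periodic rate r = 0.088/2 per half-year.
Growing perpetuity (Gordon): PV = PMT₁ / (r − g) = 17,220 / (r − 0.0169) = CHF 635,424.35.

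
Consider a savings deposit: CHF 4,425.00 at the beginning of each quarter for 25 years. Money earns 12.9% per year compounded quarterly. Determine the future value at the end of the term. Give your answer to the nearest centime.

CHF 3,244,136.86

This is an annuity due: 100 deposits of CHF 4,425.00 at the beginning of each quarter.
Periodic rate r = 0.129/4 per quarter; n is counted in quarters.
FV = PMT × [((1+r)^n − 1)/r] × (1+r) = 4,425 × [(1+r)^100 − 1] / r × (1+r) = CHF 3,244,136.86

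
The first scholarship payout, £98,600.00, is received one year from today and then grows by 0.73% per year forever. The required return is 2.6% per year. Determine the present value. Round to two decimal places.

£5,272,727.27

Periodic rate r = 0.026 per year.
Growing perpetuity (Gordon): PV = PMT₁ / (r − g) = 98,600 / (r − 0.0073) = £5,272,727.27.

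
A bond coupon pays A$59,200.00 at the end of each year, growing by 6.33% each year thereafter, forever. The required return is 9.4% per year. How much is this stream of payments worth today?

A$1,928,338.76

Periodic rate r = 0.094 per year.
Growing perpetuity (Gordon): PV = PMT₁ / (r − g) = 59,200 / (r − 0.0633) = A$1,928,338.76.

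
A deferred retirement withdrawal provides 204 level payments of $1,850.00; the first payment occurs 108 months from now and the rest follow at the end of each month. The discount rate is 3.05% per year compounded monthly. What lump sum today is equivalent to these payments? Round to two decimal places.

Ordinary annuity of 204 payments, first payment at period 108.
Periodic rate r = 0.0305/12 per month; n is counted in months.
The ordinary-annuity PV formula values the stream one period before the first payment (period 107); discount that back 107 periods:
PV₀ = 1,850 × [1 − (1+r)^−204] / r × (1+r)^−107 = $224,225.05

$224,225.05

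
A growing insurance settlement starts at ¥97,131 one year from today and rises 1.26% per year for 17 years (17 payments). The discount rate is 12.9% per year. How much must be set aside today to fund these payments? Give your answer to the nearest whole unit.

¥703,223

Periodic rate r = 0.129 per year.
Growing ordinary annuity: PV = PMT₁ × [1 − ((1+g)/(1+r))^n] / (r − g) = 97,131 × [1 − ((1+0.0126)/(1+r))^17] / (r − 0.0126) = ¥703,223.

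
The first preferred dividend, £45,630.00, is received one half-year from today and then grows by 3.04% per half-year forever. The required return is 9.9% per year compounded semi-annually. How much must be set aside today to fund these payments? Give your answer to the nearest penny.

£2,389,005.24

Periodic rate r = 0.099/2 per half-year.
Growing perpetuity (Gordon): PV = PMT₁ / (r − g) = 45,630 / (r − 0.0304) = £2,389,005.24.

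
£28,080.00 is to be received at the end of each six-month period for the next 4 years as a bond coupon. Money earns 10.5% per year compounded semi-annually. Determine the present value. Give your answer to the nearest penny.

This is an ordinary annuity: 8 payments of £28,080.00 at the end of each six-month period.
Periodic rate r = 0.105/2 per half-year; n is counted in half-years.
PV = PMT × [(1 − (1+r)^−n)/r] = 28,080 × [1 − (1+r)^−8] / r = £179,666.95

£179,666.95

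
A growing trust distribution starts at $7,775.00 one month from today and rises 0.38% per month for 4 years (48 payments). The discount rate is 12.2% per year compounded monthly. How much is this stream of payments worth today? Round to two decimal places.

Periodic rate r = 0.122/12 per month; n is counted in months.
Growing ordinary annuity: PV = PMT₁ × [1 − ((1+g)/(1+r))^n] / (r − g) = 7,775 × [1 − ((1+0.0038)/(1+r))^48] / (r − 0.0038) = $319,658.26.

$319,658.26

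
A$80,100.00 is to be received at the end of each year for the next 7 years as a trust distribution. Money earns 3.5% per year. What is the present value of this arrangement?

This is an ordinary annuity: 7 payments of A$80,100.00 at the end of each year.
Periodic rate r = 0.035 per year.
PV = PMT × [(1 − (1+r)^−n)/r] = 80,100 × [1 − (1+r)^−7] / r = A$489,774.97

A$489,774.97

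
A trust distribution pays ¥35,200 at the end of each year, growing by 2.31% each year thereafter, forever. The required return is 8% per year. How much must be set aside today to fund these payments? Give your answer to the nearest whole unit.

¥618,629

Periodic rate r = 0.08 per year.
Growing perpetuity (Gordon): PV = PMT₁ / (r − g) = 35,200 / (r − 0.0231) = ¥618,629.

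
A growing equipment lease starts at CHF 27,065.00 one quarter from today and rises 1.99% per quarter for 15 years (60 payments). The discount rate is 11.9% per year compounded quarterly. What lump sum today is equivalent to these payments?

Periodic rate r = 0.119/4 per quarter; n is counted in quarters.
Growing ordinary annuity: PV = PMT₁ × [1 − ((1+g)/(1+r))^n] / (r − g) = 27,065 × [1 − ((1+0.0199)/(1+r))^60] / (r − 0.0199) = CHF 1,204,170.82.

CHF 1,204,170.82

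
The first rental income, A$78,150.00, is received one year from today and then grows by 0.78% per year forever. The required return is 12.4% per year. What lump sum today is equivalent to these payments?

Periodic rate r = 0.124 per year.
Growing perpetuity (Gordon): PV = PMT₁ / (r − g) = 78,150 / (r − 0.0078) = A$672,547.33.

A$672,547.33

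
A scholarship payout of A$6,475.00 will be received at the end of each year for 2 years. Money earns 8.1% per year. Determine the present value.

A$11,530.83

This is an ordinary annuity: 2 payments of A$6,475.00 at the end of each year.
Periodic rate r = 0.081 per year.
PV = PMT × [(1 − (1+r)^−n)/r] = 6,475 × [1 − (1+r)^−2] / r = A$11,530.83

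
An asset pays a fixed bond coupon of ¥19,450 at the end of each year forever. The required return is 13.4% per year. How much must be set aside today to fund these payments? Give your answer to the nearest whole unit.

¥145,149

Periodic rate r = 0.134 per year.
Level perpetuity: PV = PMT / r = 19,450 / (0.134) = ¥145,149.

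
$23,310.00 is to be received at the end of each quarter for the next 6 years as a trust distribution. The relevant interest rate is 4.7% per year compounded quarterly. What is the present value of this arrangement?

This is an ordinary annuity: 24 payments of $23,310.00 at the end of each quarter.
Periodic rate r = 0.047/4 per quarter; n is counted in quarters.
PV = PMT × [(1 − (1+r)^−n)/r] = 23,310 × [1 − (1+r)^−24] / r = $485,017.33

$485,017.33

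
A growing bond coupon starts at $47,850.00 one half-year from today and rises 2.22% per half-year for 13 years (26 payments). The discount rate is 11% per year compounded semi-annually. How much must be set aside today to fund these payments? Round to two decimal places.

$817,075.12

Periodic rate r = 0.11/2 per half-year; n is counted in half-years.
Growing ordinary annuity: PV = PMT₁ × [1 − ((1+g)/(1+r))^n] / (r − g) = 47,850 × [1 − ((1+0.0222)/(1+r))^26] / (r − 0.0222) = $817,075.12.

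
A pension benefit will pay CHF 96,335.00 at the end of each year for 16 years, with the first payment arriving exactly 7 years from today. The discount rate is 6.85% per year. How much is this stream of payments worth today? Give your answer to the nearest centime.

CHF 617,650.33

Ordinary annuity of 16 payments, first payment at period 7.
Periodic rate r = 0.0685 per year.
The ordinary-annuity PV formula values the stream one period before the first payment (period 6); discount that back 6 periods:
PV₀ = 96,335 × [1 − (1+r)^−16] / r × (1+r)^−6 = CHF 617,650.33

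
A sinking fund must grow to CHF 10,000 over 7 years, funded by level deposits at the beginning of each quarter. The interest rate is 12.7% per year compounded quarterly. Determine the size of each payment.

Level annuity due; solve FV = PMT × [((1+r)^n − 1)/r] × (1+r) for PMT.
Periodic rate r = 0.127/4 per quarter; n is counted in quarters.
With n = 28: PMT = 10,000 / ([((1+r)^n − 1)/r] × (1+r)) = CHF 219.92

CHF 219.92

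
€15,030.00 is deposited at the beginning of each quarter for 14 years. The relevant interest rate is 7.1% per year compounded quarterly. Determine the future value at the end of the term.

This is an annuity due: 56 deposits of €15,030.00 at the beginning of each quarter.
Periodic rate r = 0.071/4 per quarter; n is counted in quarters.
FV = PMT × [((1+r)^n − 1)/r] × (1+r) = 15,030 × [(1+r)^56 − 1] / r × (1+r) = €1,446,571.63

€1,446,571.63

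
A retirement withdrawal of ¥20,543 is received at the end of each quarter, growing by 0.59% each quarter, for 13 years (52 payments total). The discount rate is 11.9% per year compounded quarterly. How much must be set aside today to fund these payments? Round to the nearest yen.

Periodic rate r = 0.119/4 per quarter; n is counted in quarters.
Growing ordinary annuity: PV = PMT₁ × [1 − ((1+g)/(1+r))^n] / (r − g) = 20,543 × [1 − ((1+0.0059)/(1+r))^52] / (r − 0.0059) = ¥606,675.

¥606,675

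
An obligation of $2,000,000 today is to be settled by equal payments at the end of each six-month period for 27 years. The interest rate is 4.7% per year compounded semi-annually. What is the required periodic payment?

Level ordinary annuity; solve PV = PMT × [(1 − (1+r)^−n)/r] for PMT.
Periodic rate r = 0.047/2 per half-year; n is counted in half-years.
With n = 54: PMT = 2,000,000 / ([(1 − (1+r)^−n)/r]) = $65,759.11

$65,759.11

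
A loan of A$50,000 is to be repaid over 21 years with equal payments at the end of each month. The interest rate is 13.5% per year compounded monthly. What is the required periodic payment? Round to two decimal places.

A$598.18

Level ordinary annuity; solve PV = PMT × [(1 − (1+r)^−n)/r] for PMT.
Periodic rate r = 0.135/12 per month; n is counted in months.
With n = 252: PMT = 50,000 / ([(1 − (1+r)^−n)/r]) = A$598.18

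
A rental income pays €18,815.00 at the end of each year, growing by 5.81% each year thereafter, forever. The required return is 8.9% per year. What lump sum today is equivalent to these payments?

Periodic rate r = 0.089 per year.
Growing perpetuity (Gordon): PV = PMT₁ / (r − g) = 18,815 / (r − 0.0581) = €608,899.68.

€608,899.68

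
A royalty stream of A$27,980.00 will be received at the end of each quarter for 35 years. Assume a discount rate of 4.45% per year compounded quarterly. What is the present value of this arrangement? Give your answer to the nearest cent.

A$1,980,653.15

This is an ordinary annuity: 140 payments of A$27,980.00 at the end of each quarter.
Periodic rate r = 0.0445/4 per quarter; n is counted in quarters.
PV = PMT × [(1 − (1+r)^−n)/r] = 27,980 × [1 − (1+r)^−140] / r = A$1,980,653.15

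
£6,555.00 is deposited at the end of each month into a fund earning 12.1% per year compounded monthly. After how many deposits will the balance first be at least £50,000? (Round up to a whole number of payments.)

Periodic rate r = 0.121/12 per month; n is counted in months.
Ordinary annuity FV: 50,000 = 6,555 × [((1+r)^n − 1)/r].
(1+r)^n = 1 + 50,000 × r / 6,555, so n = ln(1 + 50,000·r/6,555) / ln(1+r) = 7.39.
Round up to a whole number of payments: n = 8.

8 payments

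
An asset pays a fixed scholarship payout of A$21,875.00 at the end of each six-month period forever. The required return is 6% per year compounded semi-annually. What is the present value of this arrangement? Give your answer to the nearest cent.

Periodic rate r = 0.06/2 per half-year.
Level perpetuity: PV = PMT / r = 21,875 / (0.06/2) = A$729,166.67.

A$729,166.67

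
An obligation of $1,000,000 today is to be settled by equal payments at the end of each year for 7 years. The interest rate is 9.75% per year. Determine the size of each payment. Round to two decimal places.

$203,717.79

Level ordinary annuity; solve PV = PMT × [(1 − (1+r)^−n)/r] for PMT.
Periodic rate r = 0.0975 per year.
With n = 7: PMT = 1,000,000 / ([(1 − (1+r)^−n)/r]) = $203,717.79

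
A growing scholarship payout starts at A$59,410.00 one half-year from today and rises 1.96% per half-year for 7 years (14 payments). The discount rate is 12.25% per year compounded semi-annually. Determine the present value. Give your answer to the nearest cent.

A$612,054.61

Periodic rate r = 0.1225/2 per half-year; n is counted in half-years.
Growing ordinary annuity: PV = PMT₁ × [1 − ((1+g)/(1+r))^n] / (r − g) = 59,410 × [1 − ((1+0.0196)/(1+r))^14] / (r − 0.0196) = A$612,054.61.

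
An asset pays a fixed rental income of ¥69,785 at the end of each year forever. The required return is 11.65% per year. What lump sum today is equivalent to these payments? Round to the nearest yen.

¥599,013

Periodic rate r = 0.1165 per year.
Level perpetuity: PV = PMT / r = 69,785 / (0.1165) = ¥599,013.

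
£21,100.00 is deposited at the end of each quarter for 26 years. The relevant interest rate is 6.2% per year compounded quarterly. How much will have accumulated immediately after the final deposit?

£5,378,761.60

This is an ordinary annuity: 104 deposits of £21,100.00 at the end of each quarter.
Periodic rate r = 0.062/4 per quarter; n is counted in quarters.
FV = PMT × [((1+r)^n − 1)/r] = 21,100 × [(1+r)^104 − 1] / r = £5,378,761.60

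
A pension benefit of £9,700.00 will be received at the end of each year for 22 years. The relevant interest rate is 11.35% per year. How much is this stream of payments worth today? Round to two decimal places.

£77,434.86

This is an ordinary annuity: 22 payments of £9,700.00 at the end of each year.
Periodic rate r = 0.1135 per year.
PV = PMT × [(1 − (1+r)^−n)/r] = 9,700 × [1 − (1+r)^−22] / r = £77,434.86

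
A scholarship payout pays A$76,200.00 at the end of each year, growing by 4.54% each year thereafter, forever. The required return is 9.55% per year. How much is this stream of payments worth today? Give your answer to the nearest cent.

A$1,520,958.08

Periodic rate r = 0.0955 per year.
Growing perpetuity (Gordon): PV = PMT₁ / (r − g) = 76,200 / (r − 0.0454) = A$1,520,958.08.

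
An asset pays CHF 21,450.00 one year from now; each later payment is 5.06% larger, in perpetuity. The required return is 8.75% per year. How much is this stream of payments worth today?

CHF 581,300.81

Periodic rate r = 0.0875 per year.
Growing perpetuity (Gordon): PV = PMT₁ / (r − g) = 21,450 / (r − 0.0506) = CHF 581,300.81.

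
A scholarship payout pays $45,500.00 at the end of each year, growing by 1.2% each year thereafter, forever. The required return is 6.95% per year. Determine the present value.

$791,304.35

Periodic rate r = 0.0695 per year.
Growing perpetuity (Gordon): PV = PMT₁ / (r − g) = 45,500 / (r − 0.012) = $791,304.35.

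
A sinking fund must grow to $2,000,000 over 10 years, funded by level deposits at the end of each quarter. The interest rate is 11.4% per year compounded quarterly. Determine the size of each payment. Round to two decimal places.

$27,439.28

Level ordinary annuity; solve FV = PMT × [((1+r)^n − 1)/r] for PMT.
Periodic rate r = 0.114/4 per quarter; n is counted in quarters.
With n = 40: PMT = 2,000,000 / ([((1+r)^n − 1)/r]) = $27,439.28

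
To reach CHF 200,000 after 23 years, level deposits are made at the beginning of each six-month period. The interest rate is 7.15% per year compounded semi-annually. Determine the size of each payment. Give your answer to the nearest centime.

CHF 1,712.17

Level annuity due; solve FV = PMT × [((1+r)^n − 1)/r] × (1+r) for PMT.
Periodic rate r = 0.0715/2 per half-year; n is counted in half-years.
With n = 46: PMT = 200,000 / ([((1+r)^n − 1)/r] × (1+r)) = CHF 1,712.17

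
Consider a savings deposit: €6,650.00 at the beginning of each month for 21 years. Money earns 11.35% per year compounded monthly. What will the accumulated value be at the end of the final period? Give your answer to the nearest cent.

€6,900,037.90

This is an annuity due: 252 deposits of €6,650.00 at the beginning of each month.
Periodic rate r = 0.1135/12 per month; n is counted in months.
FV = PMT × [((1+r)^n − 1)/r] × (1+r) = 6,650 × [(1+r)^252 − 1] / r × (1+r) = €6,900,037.90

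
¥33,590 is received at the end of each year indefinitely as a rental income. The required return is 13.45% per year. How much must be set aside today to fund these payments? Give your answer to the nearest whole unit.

Periodic rate r = 0.1345 per year.
Level perpetuity: PV = PMT / r = 33,590 / (0.1345) = ¥249,740.

¥249,740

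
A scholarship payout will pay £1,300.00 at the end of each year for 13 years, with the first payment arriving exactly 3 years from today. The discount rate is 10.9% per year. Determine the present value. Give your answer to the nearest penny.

Ordinary annuity of 13 payments, first payment at period 3.
Periodic rate r = 0.109 per year.
The ordinary-annuity PV formula values the stream one period before the first payment (period 2); discount that back 2 periods:
PV₀ = 1,300 × [1 − (1+r)^−13] / r × (1+r)^−2 = £7,170.72

£7,170.72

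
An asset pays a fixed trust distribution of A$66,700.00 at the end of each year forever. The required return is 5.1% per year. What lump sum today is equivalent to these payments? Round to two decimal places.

Periodic rate r = 0.051 per year.
Level perpetuity: PV = PMT / r = 66,700 / (0.051) = A$1,307,843.14.

A$1,307,843.14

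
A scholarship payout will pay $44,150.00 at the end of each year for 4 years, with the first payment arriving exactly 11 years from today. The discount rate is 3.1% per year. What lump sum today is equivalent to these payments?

$120,645.28

Ordinary annuity of 4 payments, first payment at period 11.
Periodic rate r = 0.031 per year.
The ordinary-annuity PV formula values the stream one period before the first payment (period 10); discount that back 10 periods:
PV₀ = 44,150 × [1 − (1+r)^−4] / r × (1+r)^−10 = $120,645.28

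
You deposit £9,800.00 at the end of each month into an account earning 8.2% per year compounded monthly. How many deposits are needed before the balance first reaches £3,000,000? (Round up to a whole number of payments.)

Periodic rate r = 0.082/12 per month; n is counted in months.
Ordinary annuity FV: 3,000,000 = 9,800 × [((1+r)^n − 1)/r].
(1+r)^n = 1 + 3,000,000 × r / 9,800, so n = ln(1 + 3,000,000·r/9,800) / ln(1+r) = 165.75.
Round up to a whole number of payments: n = 166.

166 payments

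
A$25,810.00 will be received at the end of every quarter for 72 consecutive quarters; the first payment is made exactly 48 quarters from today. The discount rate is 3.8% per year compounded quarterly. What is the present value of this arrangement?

Ordinary annuity of 72 payments, first payment at period 48.
Periodic rate r = 0.038/4 per quarter; n is counted in quarters.
The ordinary-annuity PV formula values the stream one period before the first payment (period 47); discount that back 47 periods:
PV₀ = 25,810 × [1 − (1+r)^−72] / r × (1+r)^−47 = A$860,191.49

A$860,191.49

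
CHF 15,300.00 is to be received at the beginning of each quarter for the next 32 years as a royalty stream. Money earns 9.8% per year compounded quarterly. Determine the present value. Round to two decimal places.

This is an annuity due: 128 payments of CHF 15,300.00 at the beginning of each quarter.
Periodic rate r = 0.098/4 per quarter; n is counted in quarters.
PV = PMT × [(1 − (1+r)^−n)/r] × (1+r) = 15,300 × [1 − (1+r)^−128] / r × (1+r) = CHF 610,915.85

CHF 610,915.85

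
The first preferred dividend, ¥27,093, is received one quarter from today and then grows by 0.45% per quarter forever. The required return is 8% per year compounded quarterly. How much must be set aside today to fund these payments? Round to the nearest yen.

¥1,747,935

Periodic rate r = 0.08/4 per quarter.
Growing perpetuity (Gordon): PV = PMT₁ / (r − g) = 27,093 / (r − 0.0045) = ¥1,747,935.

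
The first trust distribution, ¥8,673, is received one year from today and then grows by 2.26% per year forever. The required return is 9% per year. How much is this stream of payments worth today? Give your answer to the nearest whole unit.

¥128,680

Periodic rate r = 0.09 per year.
Growing perpetuity (Gordon): PV = PMT₁ / (r − g) = 8,673 / (r − 0.0226) = ¥128,680.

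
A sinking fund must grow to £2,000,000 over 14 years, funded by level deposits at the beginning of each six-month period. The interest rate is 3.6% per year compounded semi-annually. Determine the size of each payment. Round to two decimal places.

£54,579.45

Level annuity due; solve FV = PMT × [((1+r)^n − 1)/r] × (1+r) for PMT.
Periodic rate r = 0.036/2 per half-year; n is counted in half-years.
With n = 28: PMT = 2,000,000 / ([((1+r)^n − 1)/r] × (1+r)) = £54,579.45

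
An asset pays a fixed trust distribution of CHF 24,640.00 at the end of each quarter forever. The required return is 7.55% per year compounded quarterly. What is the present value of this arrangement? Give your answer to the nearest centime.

CHF 1,305,430.46

Periodic rate r = 0.0755/4 per quarter.
Level perpetuity: PV = PMT / r = 24,640 / (0.0755/4) = CHF 1,305,430.46.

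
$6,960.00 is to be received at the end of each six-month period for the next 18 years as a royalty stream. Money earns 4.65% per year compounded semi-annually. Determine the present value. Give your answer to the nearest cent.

This is an ordinary annuity: 36 payments of $6,960.00 at the end of each six-month period.
Periodic rate r = 0.0465/2 per half-year; n is counted in half-years.
PV = PMT × [(1 − (1+r)^−n)/r] = 6,960 × [1 − (1+r)^−36] / r = $168,483.92

$168,483.92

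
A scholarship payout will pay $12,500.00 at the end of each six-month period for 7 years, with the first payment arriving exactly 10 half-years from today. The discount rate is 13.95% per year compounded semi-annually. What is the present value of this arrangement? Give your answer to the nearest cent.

Ordinary annuity of 14 payments, first payment at period 10.
Periodic rate r = 0.1395/2 per half-year; n is counted in half-years.
The ordinary-annuity PV formula values the stream one period before the first payment (period 9); discount that back 9 periods:
PV₀ = 12,500 × [1 − (1+r)^−14] / r × (1+r)^−9 = $59,676.56

$59,676.56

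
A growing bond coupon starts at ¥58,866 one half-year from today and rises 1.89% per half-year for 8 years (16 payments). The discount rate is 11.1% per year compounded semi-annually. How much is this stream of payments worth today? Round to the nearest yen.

¥693,918

Periodic rate r = 0.111/2 per half-year; n is counted in half-years.
Growing ordinary annuity: PV = PMT₁ × [1 − ((1+g)/(1+r))^n] / (r − g) = 58,866 × [1 − ((1+0.0189)/(1+r))^16] / (r − 0.0189) = ¥693,918.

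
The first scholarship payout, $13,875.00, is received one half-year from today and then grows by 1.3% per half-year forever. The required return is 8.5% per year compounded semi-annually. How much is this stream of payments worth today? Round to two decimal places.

Periodic rate r = 0.085/2 per half-year.
Growing perpetuity (Gordon): PV = PMT₁ / (r − g) = 13,875 / (r − 0.013) = $470,338.98.

$470,338.98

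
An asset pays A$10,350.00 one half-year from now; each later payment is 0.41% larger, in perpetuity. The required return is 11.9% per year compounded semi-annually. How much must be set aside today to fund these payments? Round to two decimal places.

Periodic rate r = 0.119/2 per half-year.
Growing perpetuity (Gordon): PV = PMT₁ / (r − g) = 10,350 / (r − 0.0041) = A$186,823.10.

A$186,823.10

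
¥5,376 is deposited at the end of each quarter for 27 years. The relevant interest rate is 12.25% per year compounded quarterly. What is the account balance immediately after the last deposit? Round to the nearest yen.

This is an ordinary annuity: 108 deposits of ¥5,376 at the end of each quarter.
Periodic rate r = 0.1225/4 per quarter; n is counted in quarters.
FV = PMT × [((1+r)^n − 1)/r] = 5,376 × [(1+r)^108 − 1] / r = ¥4,387,514

¥4,387,514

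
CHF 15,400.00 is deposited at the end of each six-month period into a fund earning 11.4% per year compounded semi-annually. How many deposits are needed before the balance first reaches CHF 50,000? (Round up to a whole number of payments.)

Periodic rate r = 0.114/2 per half-year; n is counted in half-years.
Ordinary annuity FV: 50,000 = 15,400 × [((1+r)^n − 1)/r].
(1+r)^n = 1 + 50,000 × r / 15,400, so n = ln(1 + 50,000·r/15,400) / ln(1+r) = 3.06.
Round up to a whole number of payments: n = 4.

4 payments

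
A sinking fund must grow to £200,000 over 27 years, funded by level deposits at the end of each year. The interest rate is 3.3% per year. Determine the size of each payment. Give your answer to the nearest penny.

Level ordinary annuity; solve FV = PMT × [((1+r)^n − 1)/r] for PMT.
Periodic rate r = 0.033 per year.
With n = 27: PMT = 200,000 / ([((1+r)^n − 1)/r]) = £4,705.04

£4,705.04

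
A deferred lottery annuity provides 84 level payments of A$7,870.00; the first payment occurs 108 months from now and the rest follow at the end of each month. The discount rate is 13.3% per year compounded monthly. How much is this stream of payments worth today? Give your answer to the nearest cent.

Ordinary annuity of 84 payments, first payment at period 108.
Periodic rate r = 0.133/12 per month; n is counted in months.
The ordinary-annuity PV formula values the stream one period before the first payment (period 107); discount that back 107 periods:
PV₀ = 7,870 × [1 − (1+r)^−84] / r × (1+r)^−107 = A$131,827.41

A$131,827.41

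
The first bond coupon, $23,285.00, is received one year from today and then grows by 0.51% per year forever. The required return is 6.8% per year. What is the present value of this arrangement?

$370,190.78

Periodic rate r = 0.068 per year.
Growing perpetuity (Gordon): PV = PMT₁ / (r − g) = 23,285 / (r − 0.0051) = $370,190.78.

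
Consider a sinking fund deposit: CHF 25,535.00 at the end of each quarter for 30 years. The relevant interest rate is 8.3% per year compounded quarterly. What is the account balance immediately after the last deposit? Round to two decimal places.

This is an ordinary annuity: 120 deposits of CHF 25,535.00 at the end of each quarter.
Periodic rate r = 0.083/4 per quarter; n is counted in quarters.
FV = PMT × [((1+r)^n − 1)/r] = 25,535 × [(1+r)^120 − 1] / r = CHF 13,238,593.35

CHF 13,238,593.35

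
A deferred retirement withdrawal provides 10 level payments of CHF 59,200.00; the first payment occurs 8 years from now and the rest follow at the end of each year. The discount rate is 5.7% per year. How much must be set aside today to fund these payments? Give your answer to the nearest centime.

CHF 299,830.20

Ordinary annuity of 10 payments, first payment at period 8.
Periodic rate r = 0.057 per year.
The ordinary-annuity PV formula values the stream one period before the first payment (period 7); discount that back 7 periods:
PV₀ = 59,200 × [1 − (1+r)^−10] / r × (1+r)^−7 = CHF 299,830.20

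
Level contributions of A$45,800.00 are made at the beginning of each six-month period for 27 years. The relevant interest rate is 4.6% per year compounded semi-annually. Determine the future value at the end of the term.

This is an annuity due: 54 deposits of A$45,800.00 at the beginning of each six-month period.
Periodic rate r = 0.046/2 per half-year; n is counted in half-years.
FV = PMT × [((1+r)^n − 1)/r] × (1+r) = 45,800 × [(1+r)^54 − 1] / r × (1+r) = A$4,917,901.45

A$4,917,901.45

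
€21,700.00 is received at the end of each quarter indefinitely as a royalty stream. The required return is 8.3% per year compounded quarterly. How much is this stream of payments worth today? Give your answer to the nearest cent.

Periodic rate r = 0.083/4 per quarter.
Level perpetuity: PV = PMT / r = 21,700 / (0.083/4) = €1,045,783.13.

€1,045,783.13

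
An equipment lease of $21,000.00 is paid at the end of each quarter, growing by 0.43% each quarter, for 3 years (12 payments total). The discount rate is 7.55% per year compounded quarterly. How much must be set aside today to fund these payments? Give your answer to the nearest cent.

$228,770.89

Periodic rate r = 0.0755/4 per quarter; n is counted in quarters.
Growing ordinary annuity: PV = PMT₁ × [1 − ((1+g)/(1+r))^n] / (r − g) = 21,000 × [1 − ((1+0.0043)/(1+r))^12] / (r − 0.0043) = $228,770.89.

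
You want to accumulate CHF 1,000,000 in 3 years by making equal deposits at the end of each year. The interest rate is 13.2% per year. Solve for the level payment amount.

CHF 292,960.97

Level ordinary annuity; solve FV = PMT × [((1+r)^n − 1)/r] for PMT.
Periodic rate r = 0.132 per year.
With n = 3: PMT = 1,000,000 / ([((1+r)^n − 1)/r]) = CHF 292,960.97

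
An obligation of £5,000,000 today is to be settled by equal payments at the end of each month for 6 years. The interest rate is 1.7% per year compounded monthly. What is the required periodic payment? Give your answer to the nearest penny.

£73,095.44

Level ordinary annuity; solve PV = PMT × [(1 − (1+r)^−n)/r] for PMT.
Periodic rate r = 0.017/12 per month; n is counted in months.
With n = 72: PMT = 5,000,000 / ([(1 − (1+r)^−n)/r]) = £73,095.44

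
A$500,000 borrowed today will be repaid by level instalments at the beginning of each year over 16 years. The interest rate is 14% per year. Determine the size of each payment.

A$70,006.75

Level annuity due; solve PV = PMT × [(1 − (1+r)^−n)/r] × (1+r) for PMT.
Periodic rate r = 0.14 per year.
With n = 16: PMT = 500,000 / ([(1 − (1+r)^−n)/r] × (1+r)) = A$70,006.75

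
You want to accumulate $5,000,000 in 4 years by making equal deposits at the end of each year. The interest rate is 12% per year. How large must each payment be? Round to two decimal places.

$1,046,172.18

Level ordinary annuity; solve FV = PMT × [((1+r)^n − 1)/r] for PMT.
Periodic rate r = 0.12 per year.
With n = 4: PMT = 5,000,000 / ([((1+r)^n − 1)/r]) = $1,046,172.18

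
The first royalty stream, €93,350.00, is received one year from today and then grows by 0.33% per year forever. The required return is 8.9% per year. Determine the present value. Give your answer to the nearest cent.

€1,089,264.88

Periodic rate r = 0.089 per year.
Growing perpetuity (Gordon): PV = PMT₁ / (r − g) = 93,350 / (r − 0.0033) = €1,089,264.88.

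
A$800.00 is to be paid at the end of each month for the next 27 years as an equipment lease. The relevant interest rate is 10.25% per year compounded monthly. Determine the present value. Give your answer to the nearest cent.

This is an ordinary annuity: 324 payments of A$800.00 at the end of each month.
Periodic rate r = 0.1025/12 per month; n is counted in months.
PV = PMT × [(1 − (1+r)^−n)/r] = 800 × [1 − (1+r)^−324] / r = A$87,705.46

A$87,705.46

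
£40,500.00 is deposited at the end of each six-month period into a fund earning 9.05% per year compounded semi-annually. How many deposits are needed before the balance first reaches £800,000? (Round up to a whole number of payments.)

15 payments

Periodic rate r = 0.0905/2 per half-year; n is counted in half-years.
Ordinary annuity FV: 800,000 = 40,500 × [((1+r)^n − 1)/r].
(1+r)^n = 1 + 800,000 × r / 40,500, so n = ln(1 + 800,000·r/40,500) / ln(1+r) = 14.43.
Round up to a whole number of payments: n = 15.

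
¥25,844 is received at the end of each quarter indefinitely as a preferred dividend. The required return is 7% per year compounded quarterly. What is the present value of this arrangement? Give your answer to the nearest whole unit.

¥1,476,800

Periodic rate r = 0.07/4 per quarter.
Level perpetuity: PV = PMT / r = 25,844 / (0.07/4) = ¥1,476,800.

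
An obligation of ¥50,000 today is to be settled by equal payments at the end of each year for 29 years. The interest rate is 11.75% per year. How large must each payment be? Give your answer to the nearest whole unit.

¥6,119

Level ordinary annuity; solve PV = PMT × [(1 − (1+r)^−n)/r] for PMT.
Periodic rate r = 0.1175 per year.
With n = 29: PMT = 50,000 / ([(1 − (1+r)^−n)/r]) = ¥6,119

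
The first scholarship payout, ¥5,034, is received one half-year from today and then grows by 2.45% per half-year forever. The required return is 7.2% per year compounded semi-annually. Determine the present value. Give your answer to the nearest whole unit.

Periodic rate r = 0.072/2 per half-year.
Growing perpetuity (Gordon): PV = PMT₁ / (r − g) = 5,034 / (r − 0.0245) = ¥437,739.

¥437,739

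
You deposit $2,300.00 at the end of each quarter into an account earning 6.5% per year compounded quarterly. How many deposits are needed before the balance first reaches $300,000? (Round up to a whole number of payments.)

71 payments

Periodic rate r = 0.065/4 per quarter; n is counted in quarters.
Ordinary annuity FV: 300,000 = 2,300 × [((1+r)^n − 1)/r].
(1+r)^n = 1 + 300,000 × r / 2,300, so n = ln(1 + 300,000·r/2,300) / ln(1+r) = 70.58.
Round up to a whole number of payments: n = 71.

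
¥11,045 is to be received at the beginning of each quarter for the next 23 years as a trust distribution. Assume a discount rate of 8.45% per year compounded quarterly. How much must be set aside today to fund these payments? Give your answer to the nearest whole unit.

¥455,868

This is an annuity due: 92 payments of ¥11,045 at the beginning of each quarter.
Periodic rate r = 0.0845/4 per quarter; n is counted in quarters.
PV = PMT × [(1 − (1+r)^−n)/r] × (1+r) = 11,045 × [1 − (1+r)^−92] / r × (1+r) = ¥455,868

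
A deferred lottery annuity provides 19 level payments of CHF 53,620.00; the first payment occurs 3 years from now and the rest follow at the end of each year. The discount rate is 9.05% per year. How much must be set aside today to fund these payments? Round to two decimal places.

CHF 402,167.33

Ordinary annuity of 19 payments, first payment at period 3.
Periodic rate r = 0.0905 per year.
The ordinary-annuity PV formula values the stream one period before the first payment (period 2); discount that back 2 periods:
PV₀ = 53,620 × [1 − (1+r)^−19] / r × (1+r)^−2 = CHF 402,167.33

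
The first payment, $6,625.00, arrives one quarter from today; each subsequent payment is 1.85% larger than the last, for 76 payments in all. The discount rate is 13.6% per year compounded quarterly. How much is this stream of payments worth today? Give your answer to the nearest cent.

Periodic rate r = 0.136/4 per quarter; n is counted in quarters.
Growing ordinary annuity: PV = PMT₁ × [1 − ((1+g)/(1+r))^n] / (r − g) = 6,625 × [1 − ((1+0.0185)/(1+r))^76] / (r − 0.0185) = $291,796.85.

$291,796.85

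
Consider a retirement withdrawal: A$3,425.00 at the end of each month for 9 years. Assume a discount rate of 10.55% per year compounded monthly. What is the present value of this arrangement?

This is an ordinary annuity: 108 payments of A$3,425.00 at the end of each month.
Periodic rate r = 0.1055/12 per month; n is counted in months.
PV = PMT × [(1 − (1+r)^−n)/r] = 3,425 × [1 − (1+r)^−108] / r = A$238,207.27

A$238,207.27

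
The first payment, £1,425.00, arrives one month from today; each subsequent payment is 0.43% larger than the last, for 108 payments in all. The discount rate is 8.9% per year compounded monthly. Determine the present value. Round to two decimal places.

Periodic rate r = 0.089/12 per month; n is counted in months.
Growing ordinary annuity: PV = PMT₁ × [1 − ((1+g)/(1+r))^n] / (r − g) = 1,425 × [1 − ((1+0.0043)/(1+r))^108] / (r − 0.0043) = £130,035.09.

£130,035.09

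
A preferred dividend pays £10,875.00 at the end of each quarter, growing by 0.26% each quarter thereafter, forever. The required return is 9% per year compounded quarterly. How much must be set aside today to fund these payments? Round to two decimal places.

Periodic rate r = 0.09/4 per quarter.
Growing perpetuity (Gordon): PV = PMT₁ / (r − g) = 10,875 / (r − 0.0026) = £546,482.41.

£546,482.41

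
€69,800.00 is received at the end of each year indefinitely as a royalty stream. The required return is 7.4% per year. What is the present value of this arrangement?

€943,243.24

Periodic rate r = 0.074 per year.
Level perpetuity: PV = PMT / r = 69,800 / (0.074) = €943,243.24.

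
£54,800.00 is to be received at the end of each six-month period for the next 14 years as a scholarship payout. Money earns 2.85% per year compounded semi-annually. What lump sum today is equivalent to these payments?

£1,257,965.81

This is an ordinary annuity: 28 payments of £54,800.00 at the end of each six-month period.
Periodic rate r = 0.0285/2 per half-year; n is counted in half-years.
PV = PMT × [(1 − (1+r)^−n)/r] = 54,800 × [1 − (1+r)^−28] / r = £1,257,965.81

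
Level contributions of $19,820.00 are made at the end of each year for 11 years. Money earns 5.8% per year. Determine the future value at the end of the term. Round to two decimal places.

$293,633.13

This is an ordinary annuity: 11 deposits of $19,820.00 at the end of each year.
Periodic rate r = 0.058 per year.
FV = PMT × [((1+r)^n − 1)/r] = 19,820 × [(1+r)^11 − 1] / r = $293,633.13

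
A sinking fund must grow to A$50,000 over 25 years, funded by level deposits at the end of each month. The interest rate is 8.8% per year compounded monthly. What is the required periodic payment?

A$46.11

Level ordinary annuity; solve FV = PMT × [((1+r)^n − 1)/r] for PMT.
Periodic rate r = 0.088/12 per month; n is counted in months.
With n = 300: PMT = 50,000 / ([((1+r)^n − 1)/r]) = A$46.11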